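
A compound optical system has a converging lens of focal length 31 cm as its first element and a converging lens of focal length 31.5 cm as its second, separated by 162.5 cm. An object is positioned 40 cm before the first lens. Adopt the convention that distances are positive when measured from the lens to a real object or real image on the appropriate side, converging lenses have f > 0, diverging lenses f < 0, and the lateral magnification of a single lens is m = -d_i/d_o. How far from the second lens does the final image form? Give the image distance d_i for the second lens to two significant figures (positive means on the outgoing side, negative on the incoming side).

-110 cm

First lens: d_i1 = 1/(1/31 - 1/40) = 137.778 cm.
Object distance for lens 2: d_o2 = 162.5 - 137.778 = 24.722 cm.
Second lens: d_i2 = 1/(1/31.5 - 1/(24.722)) = -114.898 cm.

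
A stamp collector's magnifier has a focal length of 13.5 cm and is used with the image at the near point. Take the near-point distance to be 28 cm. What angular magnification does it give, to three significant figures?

M = 1 + D/f = 1 + 28/13.5 = 3.074.

3.07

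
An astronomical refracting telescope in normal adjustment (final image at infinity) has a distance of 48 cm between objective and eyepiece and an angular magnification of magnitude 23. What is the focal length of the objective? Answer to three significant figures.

In normal adjustment the tube length equals f_obj + f_eye and |M| = f_obj/f_eye.
So f_obj = 23 f_eye and 23 f_eye + f_eye = 48 cm, giving f_eye = 48/24 = 2.000 cm and f_obj = 46.000 cm.

46.0 cm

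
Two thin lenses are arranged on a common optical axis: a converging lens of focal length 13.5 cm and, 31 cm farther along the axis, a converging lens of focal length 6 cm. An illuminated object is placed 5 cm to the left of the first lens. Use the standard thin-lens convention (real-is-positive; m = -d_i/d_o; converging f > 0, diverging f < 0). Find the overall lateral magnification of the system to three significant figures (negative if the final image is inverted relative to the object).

Lens 1: 1/d_i1 = 1/f_1 - 1/d_o1 = 1/13.5 - 1/5 = -0.12593 cm^-1, so d_i1 = -7.941 cm.
m_1 = -(-7.941)/5 = 1.5882.
The intermediate image is virtual, 7.941 cm to the left of lens 1, so d_o2 = L - d_i1 = 31 - (-7.941) = 38.941 cm.
Lens 2: 1/d_i2 = 1/f_2 - 1/d_o2 = 1/6 - 1/(38.941) = 0.14099 cm^-1, so d_i2 = 7.093 cm.
m_2 = -(7.093)/(38.941) = -0.1821.
The system's lateral magnification is m_1 m_2 = (1.5882)(-0.1821) = -0.2893.

-0.289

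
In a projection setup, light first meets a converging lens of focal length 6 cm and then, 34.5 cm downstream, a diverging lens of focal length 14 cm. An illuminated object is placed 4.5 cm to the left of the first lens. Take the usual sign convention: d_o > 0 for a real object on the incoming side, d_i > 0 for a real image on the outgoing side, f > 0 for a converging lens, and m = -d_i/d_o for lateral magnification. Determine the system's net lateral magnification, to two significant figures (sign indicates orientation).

0.84

Applying the thin-lens equation to the first lens, 1/6 = 1/4.5 + 1/d_i1, which gives d_i1 = -18.000 cm.
Its lateral magnification is m_1 = -d_i1/d_o1 = -(-18.000)/4.5 = 4.0000.
The intermediate image is virtual, 18.000 cm to the left of lens 1, so d_o2 = L - d_i1 = 34.5 - (-18.000) = 52.500 cm.
Applying the thin-lens equation again with f_2 = -14 cm and d_o2 = 52.500 cm gives d_i2 = -11.053 cm.
m_2 = -(-11.053)/(52.500) = 0.2105.
The system's lateral magnification is m_1 m_2 = (4.0000)(0.2105) = 0.8421.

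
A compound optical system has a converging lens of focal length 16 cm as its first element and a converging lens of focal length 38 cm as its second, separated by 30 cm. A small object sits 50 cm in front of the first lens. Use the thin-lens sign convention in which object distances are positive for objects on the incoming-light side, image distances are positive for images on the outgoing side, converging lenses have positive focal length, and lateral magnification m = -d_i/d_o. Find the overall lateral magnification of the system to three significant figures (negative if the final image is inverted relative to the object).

Lens 1: 1/d_i1 = 1/f_1 - 1/d_o1 = 1/16 - 1/50 = 0.04250 cm^-1, so d_i1 = 23.529 cm.
m_1 = -(23.529)/50 = -0.4706.
Object distance for lens 2: d_o2 = 30 - 23.529 = 6.471 cm.
Lens 2: 1/d_i2 = 1/f_2 - 1/d_o2 = 1/38 - 1/(6.471) = -0.12823 cm^-1, so d_i2 = -7.799 cm.
m_2 = -(-7.799)/(6.471) = 1.2052.
The system's lateral magnification is m_1 m_2 = (-0.4706)(1.2052) = -0.5672.

-0.567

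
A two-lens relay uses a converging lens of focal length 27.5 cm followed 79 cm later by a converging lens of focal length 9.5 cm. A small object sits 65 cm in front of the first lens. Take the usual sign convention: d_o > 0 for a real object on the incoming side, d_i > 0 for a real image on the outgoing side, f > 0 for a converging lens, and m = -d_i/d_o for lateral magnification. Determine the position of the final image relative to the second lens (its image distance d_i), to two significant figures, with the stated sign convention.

14 cm

Applying the thin-lens equation to the first lens, 1/27.5 = 1/65 + 1/d_i1, which gives d_i1 = 47.667 cm.
Object distance for lens 2: d_o2 = 79 - 47.667 = 31.333 cm.
Applying the thin-lens equation again with f_2 = 9.5 cm and d_o2 = 31.333 cm gives d_i2 = 13.634 cm.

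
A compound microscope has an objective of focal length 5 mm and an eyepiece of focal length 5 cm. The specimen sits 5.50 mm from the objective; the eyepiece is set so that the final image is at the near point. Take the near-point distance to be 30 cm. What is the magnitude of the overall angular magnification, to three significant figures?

70.0

Convert to cm: f_obj = 5 mm = 0.5 cm; d_o = 5.50 mm = 0.55 cm.
Objective: 1/d_i = 1/f_obj - 1/d_o = 1/0.5 - 1/0.55 = 0.18182 cm^-1, so d_i = 5.500 cm.
m_obj = -d_i/d_o = -5.500/0.55 = -10.000.
Eyepiece angular magnification (image at near point): M_eye = 1 + D/f_e = 1 + 30/5 = 7.000.
Overall M = m_obj x M_eye = (-10.000)(7.000) = -70.00.
|M| = 70.00.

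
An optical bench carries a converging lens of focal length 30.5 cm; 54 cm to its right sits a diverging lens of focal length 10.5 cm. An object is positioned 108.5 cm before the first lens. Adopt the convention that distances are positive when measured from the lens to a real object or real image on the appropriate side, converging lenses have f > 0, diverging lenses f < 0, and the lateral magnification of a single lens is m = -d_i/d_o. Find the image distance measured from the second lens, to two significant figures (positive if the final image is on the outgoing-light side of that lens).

First lens: d_i1 = 1/(1/30.5 - 1/108.5) = 42.426 cm.
The intermediate image is 42.426 cm to the right of lens 1, so d_o2 = L - d_i1 = 54 - 42.426 = 11.574 cm.
Second lens: d_i2 = 1/(1/(-10.5) - 1/(11.574)) = -5.505 cm.

-5.5 cm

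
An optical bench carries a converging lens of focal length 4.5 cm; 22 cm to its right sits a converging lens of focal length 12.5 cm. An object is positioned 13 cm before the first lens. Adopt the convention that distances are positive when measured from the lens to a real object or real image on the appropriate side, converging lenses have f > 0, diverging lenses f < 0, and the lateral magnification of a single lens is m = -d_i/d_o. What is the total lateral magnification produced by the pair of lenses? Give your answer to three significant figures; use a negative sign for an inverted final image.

2.53

Lens 1: 1/d_i1 = 1/f_1 - 1/d_o1 = 1/4.5 - 1/13 = 0.14530 cm^-1, so d_i1 = 6.882 cm.
m_1 = -(6.882)/13 = -0.5294.
That image sits 15.118 cm in front of the second lens, so d_o2 = 15.118 cm.
Lens 2: 1/d_i2 = 1/f_2 - 1/d_o2 = 1/12.5 - 1/(15.118) = 0.01385 cm^-1, so d_i2 = 72.191 cm.
m_2 = -(72.191)/(15.118) = -4.7753.
Total m = m_1 x m_2 = (-0.5294)(-4.7753) = 2.5281.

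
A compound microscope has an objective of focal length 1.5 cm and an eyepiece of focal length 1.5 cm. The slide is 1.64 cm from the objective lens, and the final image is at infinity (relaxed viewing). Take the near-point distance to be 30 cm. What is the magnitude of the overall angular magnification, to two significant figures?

210

Objective: 1/d_i = 1/f_obj - 1/d_o = 1/1.5 - 1/1.64 = 0.05691 cm^-1, so d_i = 17.571 cm.
m_obj = -d_i/d_o = -17.571/1.64 = -10.714.
Eyepiece angular magnification (image at infinity): M_eye = D/f_e = 30/1.5 = 20.000.
Overall M = m_obj x M_eye = (-10.714)(20.000) = -214.29.
|M| = 214.29.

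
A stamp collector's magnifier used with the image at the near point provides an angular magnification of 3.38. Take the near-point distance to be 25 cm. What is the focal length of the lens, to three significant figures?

For the image at the near point, M = 1 + D/f.
f = D/(M - 1) = 25/(3.38 - 1) = 10.504 cm.

10.5 cm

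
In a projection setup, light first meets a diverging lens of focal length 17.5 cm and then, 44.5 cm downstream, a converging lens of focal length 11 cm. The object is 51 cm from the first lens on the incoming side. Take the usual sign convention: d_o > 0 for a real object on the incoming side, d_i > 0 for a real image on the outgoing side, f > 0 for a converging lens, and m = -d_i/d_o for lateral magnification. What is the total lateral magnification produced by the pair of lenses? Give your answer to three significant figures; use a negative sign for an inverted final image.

-0.0604

Applying the thin-lens equation to the first lens, 1/(-17.5) = 1/51 + 1/d_i1, which gives d_i1 = -13.029 cm.
Its lateral magnification is m_1 = -d_i1/d_o1 = -(-13.029)/51 = 0.2555.
The intermediate image is virtual, 13.029 cm to the left of lens 1, so d_o2 = L - d_i1 = 44.5 - (-13.029) = 57.529 cm.
Applying the thin-lens equation again with f_2 = 11 cm and d_o2 = 57.529 cm gives d_i2 = 13.601 cm.
m_2 = -(13.601)/(57.529) = -0.2364.
The system's lateral magnification is m_1 m_2 = (0.2555)(-0.2364) = -0.0604.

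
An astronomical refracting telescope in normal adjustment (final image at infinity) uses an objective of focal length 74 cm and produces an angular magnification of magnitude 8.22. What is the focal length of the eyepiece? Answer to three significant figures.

|M| = f_obj/f_eye, so f_eye = f_obj/|M| = 74/8.22 = 9.002 cm.

9.00 cm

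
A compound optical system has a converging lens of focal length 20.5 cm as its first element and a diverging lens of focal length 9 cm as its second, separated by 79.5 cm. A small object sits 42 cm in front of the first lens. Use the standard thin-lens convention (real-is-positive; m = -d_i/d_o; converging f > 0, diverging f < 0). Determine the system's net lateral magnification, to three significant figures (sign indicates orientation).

-0.177

Applying the thin-lens equation to the first lens, 1/20.5 = 1/42 + 1/d_i1, which gives d_i1 = 40.047 cm.
Its lateral magnification is m_1 = -d_i1/d_o1 = -(40.047)/42 = -0.9535.
The intermediate image is 40.047 cm to the right of lens 1, so d_o2 = L - d_i1 = 79.5 - 40.047 = 39.453 cm.
Applying the thin-lens equation again with f_2 = -9 cm and d_o2 = 39.453 cm gives d_i2 = -7.328 cm.
m_2 = -(-7.328)/(39.453) = 0.1857.
Total m = m_1 x m_2 = (-0.9535)(0.1857) = -0.1771.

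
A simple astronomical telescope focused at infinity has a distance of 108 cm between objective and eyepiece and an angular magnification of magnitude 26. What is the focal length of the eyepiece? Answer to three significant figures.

4.00 cm

In normal adjustment the tube length equals f_obj + f_eye and |M| = f_obj/f_eye.
So f_obj = 26 f_eye and 26 f_eye + f_eye = 108 cm, giving f_eye = 108/27 = 4.000 cm and f_obj = 104.000 cm.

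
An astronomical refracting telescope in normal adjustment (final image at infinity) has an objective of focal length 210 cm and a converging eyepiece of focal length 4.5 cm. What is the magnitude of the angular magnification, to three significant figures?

|M| = f_obj/|f_eye| = 210/4.5 = 46.667.

46.7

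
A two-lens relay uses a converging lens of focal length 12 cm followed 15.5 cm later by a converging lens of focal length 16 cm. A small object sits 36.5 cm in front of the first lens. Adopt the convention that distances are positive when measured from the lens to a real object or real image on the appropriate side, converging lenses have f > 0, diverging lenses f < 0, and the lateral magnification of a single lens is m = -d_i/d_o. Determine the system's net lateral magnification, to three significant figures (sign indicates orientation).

Applying the thin-lens equation to the first lens, 1/12 = 1/36.5 + 1/d_i1, which gives d_i1 = 17.878 cm.
Its lateral magnification is m_1 = -d_i1/d_o1 = -(17.878)/36.5 = -0.4898.
Since 17.878 cm > 15.5 cm, the first image lies past the second lens and serves as a virtual object: d_o2 = L - d_i1 = -2.378 cm.
Applying the thin-lens equation again with f_2 = 16 cm and d_o2 = -2.378 cm gives d_i2 = 2.070 cm.
m_2 = -(2.070)/(-2.378) = 0.8706.
The system's lateral magnification is m_1 m_2 = (-0.4898)(0.8706) = -0.4264.

-0.426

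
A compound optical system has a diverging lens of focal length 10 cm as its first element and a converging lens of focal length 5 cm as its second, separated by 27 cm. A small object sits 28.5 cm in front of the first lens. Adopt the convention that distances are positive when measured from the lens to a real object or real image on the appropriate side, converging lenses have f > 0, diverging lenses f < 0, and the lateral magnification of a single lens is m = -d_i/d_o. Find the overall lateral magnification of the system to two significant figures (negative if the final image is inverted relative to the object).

Applying the thin-lens equation to the first lens, 1/(-10) = 1/28.5 + 1/d_i1, which gives d_i1 = -7.403 cm.
Its lateral magnification is m_1 = -d_i1/d_o1 = -(-7.403)/28.5 = 0.2597.
The intermediate image is virtual, 7.403 cm to the left of lens 1, so d_o2 = L - d_i1 = 27 - (-7.403) = 34.403 cm.
Applying the thin-lens equation again with f_2 = 5 cm and d_o2 = 34.403 cm gives d_i2 = 5.850 cm.
m_2 = -(5.850)/(34.403) = -0.1701.
The system's lateral magnification is m_1 m_2 = (0.2597)(-0.1701) = -0.0442.

-0.044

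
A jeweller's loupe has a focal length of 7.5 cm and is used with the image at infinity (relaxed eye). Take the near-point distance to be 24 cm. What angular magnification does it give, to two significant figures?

3.2

M = D/f = 24/7.5 = 3.200.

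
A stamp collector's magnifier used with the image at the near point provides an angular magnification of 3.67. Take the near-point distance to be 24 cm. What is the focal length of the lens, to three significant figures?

For the image at the near point, M = 1 + D/f.
f = D/(M - 1) = 24/(3.67 - 1) = 8.989 cm.

8.99 cm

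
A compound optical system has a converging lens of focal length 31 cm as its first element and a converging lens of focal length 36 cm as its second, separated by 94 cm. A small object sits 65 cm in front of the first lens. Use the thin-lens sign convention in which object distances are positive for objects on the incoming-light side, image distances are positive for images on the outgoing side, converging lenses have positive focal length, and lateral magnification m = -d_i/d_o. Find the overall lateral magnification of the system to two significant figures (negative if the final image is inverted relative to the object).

-26

First lens: d_i1 = 1/(1/31 - 1/65) = 59.265 cm.
m_1 = -(59.265)/65 = -0.9118.
That image sits 34.735 cm in front of the second lens, so d_o2 = 34.735 cm.
Second lens: d_i2 = 1/(1/36 - 1/(34.735)) = -988.744 cm.
m_2 = -(-988.744)/(34.735) = 28.4651.
Total m = m_1 x m_2 = (-0.9118)(28.4651) = -25.9535.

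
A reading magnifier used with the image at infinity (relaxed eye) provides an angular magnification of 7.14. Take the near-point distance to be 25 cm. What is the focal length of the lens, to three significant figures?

3.50 cm

For the image at infinity, M = D/f.
f = D/M = 25/7.14 = 3.501 cm.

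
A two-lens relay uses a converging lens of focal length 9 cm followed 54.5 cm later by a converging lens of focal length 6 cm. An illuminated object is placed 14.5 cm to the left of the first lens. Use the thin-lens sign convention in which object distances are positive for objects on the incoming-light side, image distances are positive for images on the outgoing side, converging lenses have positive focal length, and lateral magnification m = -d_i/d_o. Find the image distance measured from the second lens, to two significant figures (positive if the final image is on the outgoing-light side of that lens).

Applying the thin-lens equation to the first lens, 1/9 = 1/14.5 + 1/d_i1, which gives d_i1 = 23.727 cm.
Object distance for lens 2: d_o2 = 54.5 - 23.727 = 30.773 cm.
Applying the thin-lens equation again with f_2 = 6 cm and d_o2 = 30.773 cm gives d_i2 = 7.453 cm.

7.5 cm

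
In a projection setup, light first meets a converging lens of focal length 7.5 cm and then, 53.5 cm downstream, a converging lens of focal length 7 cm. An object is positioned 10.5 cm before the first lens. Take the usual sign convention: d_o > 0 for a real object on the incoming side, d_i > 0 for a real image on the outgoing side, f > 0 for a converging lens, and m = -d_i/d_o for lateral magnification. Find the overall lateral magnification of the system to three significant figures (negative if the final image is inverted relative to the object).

0.864

Applying the thin-lens equation to the first lens, 1/7.5 = 1/10.5 + 1/d_i1, which gives d_i1 = 26.250 cm.
Its lateral magnification is m_1 = -d_i1/d_o1 = -(26.250)/10.5 = -2.5000.
Object distance for lens 2: d_o2 = 53.5 - 26.250 = 27.250 cm.
Applying the thin-lens equation again with f_2 = 7 cm and d_o2 = 27.250 cm gives d_i2 = 9.420 cm.
m_2 = -(9.420)/(27.250) = -0.3457.
Overall magnification: m = m_1 m_2 = 0.8642.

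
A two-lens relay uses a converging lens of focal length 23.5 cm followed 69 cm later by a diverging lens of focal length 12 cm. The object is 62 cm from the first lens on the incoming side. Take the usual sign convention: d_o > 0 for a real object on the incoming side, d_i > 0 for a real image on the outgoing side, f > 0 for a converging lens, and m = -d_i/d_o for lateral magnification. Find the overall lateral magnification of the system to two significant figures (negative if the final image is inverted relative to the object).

Applying the thin-lens equation to the first lens, 1/23.5 = 1/62 + 1/d_i1, which gives d_i1 = 37.844 cm.
Its lateral magnification is m_1 = -d_i1/d_o1 = -(37.844)/62 = -0.6104.
Object distance for lens 2: d_o2 = 69 - 37.844 = 31.156 cm.
Applying the thin-lens equation again with f_2 = -12 cm and d_o2 = 31.156 cm gives d_i2 = -8.663 cm.
m_2 = -(-8.663)/(31.156) = 0.2781.
Total m = m_1 x m_2 = (-0.6104)(0.2781) = -0.1697.

-0.17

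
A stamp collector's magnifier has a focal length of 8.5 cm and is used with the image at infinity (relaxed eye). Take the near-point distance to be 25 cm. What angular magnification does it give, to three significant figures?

M = D/f = 25/8.5 = 2.941.

2.94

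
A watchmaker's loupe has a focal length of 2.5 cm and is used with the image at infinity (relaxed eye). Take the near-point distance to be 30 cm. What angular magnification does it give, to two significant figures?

12

M = D/f = 30/2.5 = 12.000.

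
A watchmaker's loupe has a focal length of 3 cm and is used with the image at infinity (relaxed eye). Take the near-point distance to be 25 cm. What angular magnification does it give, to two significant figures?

M = D/f = 25/3 = 8.333.

8.3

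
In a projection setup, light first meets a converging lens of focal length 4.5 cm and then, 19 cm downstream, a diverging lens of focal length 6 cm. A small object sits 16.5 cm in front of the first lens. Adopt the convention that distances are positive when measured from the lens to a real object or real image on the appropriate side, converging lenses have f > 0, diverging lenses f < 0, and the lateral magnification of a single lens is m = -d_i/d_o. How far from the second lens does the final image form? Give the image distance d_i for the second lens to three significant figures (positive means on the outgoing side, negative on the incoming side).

Applying the thin-lens equation to the first lens, 1/4.5 = 1/16.5 + 1/d_i1, which gives d_i1 = 6.188 cm.
That image sits 12.812 cm in front of the second lens, so d_o2 = 12.812 cm.
Applying the thin-lens equation again with f_2 = -6 cm and d_o2 = 12.812 cm gives d_i2 = -4.086 cm.

-4.09 cm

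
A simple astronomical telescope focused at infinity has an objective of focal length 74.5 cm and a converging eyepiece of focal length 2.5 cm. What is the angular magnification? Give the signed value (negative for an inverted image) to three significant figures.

M = -f_obj/f_eye = -74.5/(2.5) = -29.800.

-29.8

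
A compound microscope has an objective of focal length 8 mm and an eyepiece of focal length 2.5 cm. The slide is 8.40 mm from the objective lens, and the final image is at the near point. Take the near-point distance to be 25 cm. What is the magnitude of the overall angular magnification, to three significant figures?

220

Convert to cm: f_obj = 8 mm = 0.8 cm; d_o = 8.40 mm = 0.84 cm.
Objective: 1/d_i = 1/f_obj - 1/d_o = 1/0.8 - 1/0.84 = 0.05952 cm^-1, so d_i = 16.800 cm.
m_obj = -d_i/d_o = -16.800/0.84 = -20.000.
Eyepiece angular magnification (image at near point): M_eye = 1 + D/f_e = 1 + 25/2.5 = 11.000.
Overall M = m_obj x M_eye = (-20.000)(11.000) = -220.00.
|M| = 220.00.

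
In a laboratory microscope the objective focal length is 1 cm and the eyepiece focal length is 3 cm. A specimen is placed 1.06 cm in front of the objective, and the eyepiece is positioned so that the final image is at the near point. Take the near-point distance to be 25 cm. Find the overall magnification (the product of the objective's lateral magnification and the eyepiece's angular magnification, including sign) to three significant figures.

Objective: 1/d_i = 1/f_obj - 1/d_o = 1/1 - 1/1.06 = 0.05660 cm^-1, so d_i = 17.667 cm.
m_obj = -d_i/d_o = -17.667/1.06 = -16.667.
Eyepiece angular magnification (image at near point): M_eye = 1 + D/f_e = 1 + 25/3 = 9.333.
Overall M = m_obj x M_eye = (-16.667)(9.333) = -155.56.

-156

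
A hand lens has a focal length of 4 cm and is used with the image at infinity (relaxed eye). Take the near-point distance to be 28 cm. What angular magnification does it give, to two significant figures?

M = D/f = 28/4 = 7.000.

7.0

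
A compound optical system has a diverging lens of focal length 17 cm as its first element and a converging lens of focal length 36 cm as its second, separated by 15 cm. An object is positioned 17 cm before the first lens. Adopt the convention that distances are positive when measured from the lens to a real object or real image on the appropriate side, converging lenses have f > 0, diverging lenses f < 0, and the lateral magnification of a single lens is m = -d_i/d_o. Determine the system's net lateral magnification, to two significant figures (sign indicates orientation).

First lens: d_i1 = 1/(1/(-17) - 1/17) = -8.500 cm.
m_1 = -(-8.500)/17 = 0.5000.
With d_i1 < 0 the first image is virtual and lies on the object side; the object distance for lens 2 is d_o2 = 15 - (-8.500) = 23.500 cm.
Second lens: d_i2 = 1/(1/36 - 1/(23.500)) = -67.680 cm.
m_2 = -(-67.680)/(23.500) = 2.8800.
Total m = m_1 x m_2 = (0.5000)(2.8800) = 1.4400.

1.4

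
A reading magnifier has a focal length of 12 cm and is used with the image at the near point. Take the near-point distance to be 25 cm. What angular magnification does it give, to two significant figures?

3.1

M = 1 + D/f = 1 + 25/12 = 3.083.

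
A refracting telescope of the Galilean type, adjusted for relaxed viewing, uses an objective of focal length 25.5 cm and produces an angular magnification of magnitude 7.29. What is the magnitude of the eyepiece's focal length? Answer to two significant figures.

3.5 cm

|M| = f_obj/|f_eye|, so |f_eye| = f_obj/|M| = 25.5/7.29 = 3.498 cm.
(The eyepiece is diverging, so its signed focal length is -3.498 cm.)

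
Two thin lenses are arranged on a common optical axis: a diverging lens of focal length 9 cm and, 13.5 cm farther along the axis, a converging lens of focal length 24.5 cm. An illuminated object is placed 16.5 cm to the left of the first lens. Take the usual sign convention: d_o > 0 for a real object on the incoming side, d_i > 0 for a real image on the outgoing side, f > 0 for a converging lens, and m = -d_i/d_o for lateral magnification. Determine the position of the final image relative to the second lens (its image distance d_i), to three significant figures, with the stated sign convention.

Lens 1: 1/d_i1 = 1/f_1 - 1/d_o1 = 1/(-9) - 1/16.5 = -0.17172 cm^-1, so d_i1 = -5.824 cm.
The intermediate image is virtual, 5.824 cm to the left of lens 1, so d_o2 = L - d_i1 = 13.5 - (-5.824) = 19.324 cm.
Lens 2: 1/d_i2 = 1/f_2 - 1/d_o2 = 1/24.5 - 1/(19.324) = -0.01093 cm^-1, so d_i2 = -91.457 cm.

-91.5 cm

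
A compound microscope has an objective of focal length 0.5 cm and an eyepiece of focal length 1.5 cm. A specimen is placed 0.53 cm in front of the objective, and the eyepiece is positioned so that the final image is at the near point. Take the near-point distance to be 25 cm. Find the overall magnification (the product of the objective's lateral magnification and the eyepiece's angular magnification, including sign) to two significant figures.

-290

Objective: 1/d_i = 1/f_obj - 1/d_o = 1/0.5 - 1/0.53 = 0.11321 cm^-1, so d_i = 8.833 cm.
m_obj = -d_i/d_o = -8.833/0.53 = -16.667.
Eyepiece angular magnification (image at near point): M_eye = 1 + D/f_e = 1 + 25/1.5 = 17.667.
Overall M = m_obj x M_eye = (-16.667)(17.667) = -294.44.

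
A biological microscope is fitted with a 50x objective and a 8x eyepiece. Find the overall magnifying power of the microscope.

400

The overall magnification of a compound microscope is the product of the objective and eyepiece magnifications:
M = M_obj x M_eye = 50 x 8 = 400.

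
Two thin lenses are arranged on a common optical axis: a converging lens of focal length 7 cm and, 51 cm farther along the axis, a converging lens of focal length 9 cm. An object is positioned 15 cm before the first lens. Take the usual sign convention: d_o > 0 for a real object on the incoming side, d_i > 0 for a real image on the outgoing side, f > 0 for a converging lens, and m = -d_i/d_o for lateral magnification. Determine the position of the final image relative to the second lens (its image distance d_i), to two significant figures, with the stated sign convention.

12 cm

Lens 1: 1/d_i1 = 1/f_1 - 1/d_o1 = 1/7 - 1/15 = 0.07619 cm^-1, so d_i1 = 13.125 cm.
That image sits 37.875 cm in front of the second lens, so d_o2 = 37.875 cm.
Lens 2: 1/d_i2 = 1/f_2 - 1/d_o2 = 1/9 - 1/(37.875) = 0.08471 cm^-1, so d_i2 = 11.805 cm.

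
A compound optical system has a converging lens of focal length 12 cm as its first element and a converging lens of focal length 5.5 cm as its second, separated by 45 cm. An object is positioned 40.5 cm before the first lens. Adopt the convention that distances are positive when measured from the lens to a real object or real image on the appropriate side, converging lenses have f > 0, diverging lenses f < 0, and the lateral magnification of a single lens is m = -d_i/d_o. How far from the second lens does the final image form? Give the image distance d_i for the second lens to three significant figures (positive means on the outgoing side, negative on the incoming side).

First lens: d_i1 = 1/(1/12 - 1/40.5) = 17.053 cm.
That image sits 27.947 cm in front of the second lens, so d_o2 = 27.947 cm.
Second lens: d_i2 = 1/(1/5.5 - 1/(27.947)) = 6.848 cm.

6.85 cm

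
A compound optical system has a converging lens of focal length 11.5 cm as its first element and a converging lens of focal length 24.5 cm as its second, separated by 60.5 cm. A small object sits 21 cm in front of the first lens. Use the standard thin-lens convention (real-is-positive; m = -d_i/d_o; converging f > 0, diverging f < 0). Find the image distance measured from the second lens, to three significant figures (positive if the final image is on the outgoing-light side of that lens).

First lens: d_i1 = 1/(1/11.5 - 1/21) = 25.421 cm.
The intermediate image is 25.421 cm to the right of lens 1, so d_o2 = L - d_i1 = 60.5 - 25.421 = 35.079 cm.
Second lens: d_i2 = 1/(1/24.5 - 1/(35.079)) = 81.240 cm.

81.2 cm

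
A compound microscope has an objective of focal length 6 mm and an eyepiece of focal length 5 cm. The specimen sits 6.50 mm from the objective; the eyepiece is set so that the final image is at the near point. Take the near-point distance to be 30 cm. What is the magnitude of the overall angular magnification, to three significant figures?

84.0

Convert to cm: f_obj = 6 mm = 0.6 cm; d_o = 6.50 mm = 0.65 cm.
Objective: 1/d_i = 1/f_obj - 1/d_o = 1/0.6 - 1/0.65 = 0.12821 cm^-1, so d_i = 7.800 cm.
m_obj = -d_i/d_o = -7.800/0.65 = -12.000.
Eyepiece angular magnification (image at near point): M_eye = 1 + D/f_e = 1 + 30/5 = 7.000.
Overall M = m_obj x M_eye = (-12.000)(7.000) = -84.00.
|M| = 84.00.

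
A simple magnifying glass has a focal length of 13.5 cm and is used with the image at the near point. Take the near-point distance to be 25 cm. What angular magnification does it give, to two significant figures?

2.9

M = 1 + D/f = 1 + 25/13.5 = 2.852.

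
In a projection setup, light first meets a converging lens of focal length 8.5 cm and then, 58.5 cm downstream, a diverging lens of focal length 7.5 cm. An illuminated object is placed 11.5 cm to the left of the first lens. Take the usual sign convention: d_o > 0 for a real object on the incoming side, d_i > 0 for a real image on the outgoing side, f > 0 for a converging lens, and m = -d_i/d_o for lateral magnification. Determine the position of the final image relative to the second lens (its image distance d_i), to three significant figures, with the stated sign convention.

-5.82 cm

First lens: d_i1 = 1/(1/8.5 - 1/11.5) = 32.583 cm.
Object distance for lens 2: d_o2 = 58.5 - 32.583 = 25.917 cm.
Second lens: d_i2 = 1/(1/(-7.5) - 1/(25.917)) = -5.817 cm.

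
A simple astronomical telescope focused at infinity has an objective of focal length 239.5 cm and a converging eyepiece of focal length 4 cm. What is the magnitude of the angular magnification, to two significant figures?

|M| = f_obj/|f_eye| = 239.5/4 = 59.875.

60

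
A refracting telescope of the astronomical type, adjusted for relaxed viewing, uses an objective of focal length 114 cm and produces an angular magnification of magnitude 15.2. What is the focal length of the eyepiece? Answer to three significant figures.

|M| = f_obj/f_eye, so f_eye = f_obj/|M| = 114/15.2 = 7.500 cm.

7.50 cm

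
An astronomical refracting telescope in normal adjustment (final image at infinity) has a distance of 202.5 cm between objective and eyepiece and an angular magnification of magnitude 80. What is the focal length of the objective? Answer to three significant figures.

In normal adjustment the tube length equals f_obj + f_eye and |M| = f_obj/f_eye.
So f_obj = 80 f_eye and 80 f_eye + f_eye = 202.5 cm, giving f_eye = 202.5/81 = 2.500 cm and f_obj = 200.000 cm.

200 cm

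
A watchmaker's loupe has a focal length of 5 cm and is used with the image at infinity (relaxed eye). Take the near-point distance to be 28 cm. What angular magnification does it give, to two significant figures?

M = D/f = 28/5 = 5.600.

5.6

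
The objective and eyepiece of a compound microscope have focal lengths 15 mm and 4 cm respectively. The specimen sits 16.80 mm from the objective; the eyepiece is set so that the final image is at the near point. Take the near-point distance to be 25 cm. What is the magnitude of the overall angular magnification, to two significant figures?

Convert to cm: f_obj = 15 mm = 1.5 cm; d_o = 16.80 mm = 1.68 cm.
Objective: 1/d_i = 1/f_obj - 1/d_o = 1/1.5 - 1/1.68 = 0.07143 cm^-1, so d_i = 14.000 cm.
m_obj = -d_i/d_o = -14.000/1.68 = -8.333.
Eyepiece angular magnification (image at near point): M_eye = 1 + D/f_e = 1 + 25/4 = 7.250.
Overall M = m_obj x M_eye = (-8.333)(7.250) = -60.42.
|M| = 60.42.

60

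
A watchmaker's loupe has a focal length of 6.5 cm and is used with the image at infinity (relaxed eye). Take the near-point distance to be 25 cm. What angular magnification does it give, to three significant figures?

M = D/f = 25/6.5 = 3.846.

3.85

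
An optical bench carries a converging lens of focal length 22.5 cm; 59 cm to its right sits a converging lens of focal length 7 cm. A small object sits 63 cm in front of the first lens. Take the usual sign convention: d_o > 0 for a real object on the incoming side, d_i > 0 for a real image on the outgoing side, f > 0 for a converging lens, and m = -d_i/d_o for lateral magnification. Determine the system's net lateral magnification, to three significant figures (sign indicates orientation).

Applying the thin-lens equation to the first lens, 1/22.5 = 1/63 + 1/d_i1, which gives d_i1 = 35.000 cm.
Its lateral magnification is m_1 = -d_i1/d_o1 = -(35.000)/63 = -0.5556.
That image sits 24.000 cm in front of the second lens, so d_o2 = 24.000 cm.
Applying the thin-lens equation again with f_2 = 7 cm and d_o2 = 24.000 cm gives d_i2 = 9.882 cm.
m_2 = -(9.882)/(24.000) = -0.4118.
Total m = m_1 x m_2 = (-0.5556)(-0.4118) = 0.2288.

0.229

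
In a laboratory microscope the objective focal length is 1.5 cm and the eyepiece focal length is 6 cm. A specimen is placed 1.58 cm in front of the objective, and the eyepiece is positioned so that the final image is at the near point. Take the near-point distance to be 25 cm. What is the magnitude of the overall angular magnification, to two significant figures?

Objective: 1/d_i = 1/f_obj - 1/d_o = 1/1.5 - 1/1.58 = 0.03376 cm^-1, so d_i = 29.625 cm.
m_obj = -d_i/d_o = -29.625/1.58 = -18.750.
Eyepiece angular magnification (image at near point): M_eye = 1 + D/f_e = 1 + 25/6 = 5.167.
Overall M = m_obj x M_eye = (-18.750)(5.167) = -96.87.
|M| = 96.87.

97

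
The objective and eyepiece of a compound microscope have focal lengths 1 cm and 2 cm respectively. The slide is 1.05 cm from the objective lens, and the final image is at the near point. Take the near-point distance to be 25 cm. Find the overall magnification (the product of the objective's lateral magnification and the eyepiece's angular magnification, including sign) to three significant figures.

Objective: 1/d_i = 1/f_obj - 1/d_o = 1/1 - 1/1.05 = 0.04762 cm^-1, so d_i = 21.000 cm.
m_obj = -d_i/d_o = -21.000/1.05 = -20.000.
Eyepiece angular magnification (image at near point): M_eye = 1 + D/f_e = 1 + 25/2 = 13.500.
Overall M = m_obj x M_eye = (-20.000)(13.500) = -270.00.

-270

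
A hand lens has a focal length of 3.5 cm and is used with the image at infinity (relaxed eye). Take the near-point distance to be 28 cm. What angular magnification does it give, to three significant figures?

8.00

M = D/f = 28/3.5 = 8.000.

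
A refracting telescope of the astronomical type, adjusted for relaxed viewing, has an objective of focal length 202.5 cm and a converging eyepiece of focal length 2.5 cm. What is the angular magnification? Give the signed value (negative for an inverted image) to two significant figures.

M = -f_obj/f_eye = -202.5/(2.5) = -81.000.

-81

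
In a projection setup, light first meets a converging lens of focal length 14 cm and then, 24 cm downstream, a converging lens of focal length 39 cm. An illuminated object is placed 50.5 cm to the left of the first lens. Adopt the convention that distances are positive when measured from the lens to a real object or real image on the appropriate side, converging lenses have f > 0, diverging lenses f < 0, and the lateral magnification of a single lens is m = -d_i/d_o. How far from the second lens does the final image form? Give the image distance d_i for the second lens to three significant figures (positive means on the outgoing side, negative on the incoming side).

Applying the thin-lens equation to the first lens, 1/14 = 1/50.5 + 1/d_i1, which gives d_i1 = 19.370 cm.
That image sits 4.630 cm in front of the second lens, so d_o2 = 4.630 cm.
Applying the thin-lens equation again with f_2 = 39 cm and d_o2 = 4.630 cm gives d_i2 = -5.254 cm.

-5.25 cm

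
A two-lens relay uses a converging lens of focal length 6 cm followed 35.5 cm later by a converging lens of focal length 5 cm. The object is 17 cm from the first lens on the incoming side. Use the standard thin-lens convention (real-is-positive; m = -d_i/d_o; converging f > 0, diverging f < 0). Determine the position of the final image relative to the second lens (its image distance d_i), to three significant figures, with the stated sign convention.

6.18 cm

Lens 1: 1/d_i1 = 1/f_1 - 1/d_o1 = 1/6 - 1/17 = 0.10784 cm^-1, so d_i1 = 9.273 cm.
Object distance for lens 2: d_o2 = 35.5 - 9.273 = 26.227 cm.
Lens 2: 1/d_i2 = 1/f_2 - 1/d_o2 = 1/5 - 1/(26.227) = 0.16187 cm^-1, so d_i2 = 6.178 cm.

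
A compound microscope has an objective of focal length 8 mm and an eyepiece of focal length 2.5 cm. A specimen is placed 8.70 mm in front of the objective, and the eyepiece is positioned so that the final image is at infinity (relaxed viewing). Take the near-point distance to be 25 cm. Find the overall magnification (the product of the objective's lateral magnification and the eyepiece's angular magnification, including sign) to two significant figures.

-110

Convert to cm: f_obj = 8 mm = 0.8 cm; d_o = 8.70 mm = 0.87 cm.
Objective: 1/d_i = 1/f_obj - 1/d_o = 1/0.8 - 1/0.87 = 0.10057 cm^-1, so d_i = 9.943 cm.
m_obj = -d_i/d_o = -9.943/0.87 = -11.429.
Eyepiece angular magnification (image at infinity): M_eye = D/f_e = 25/2.5 = 10.000.
Overall M = m_obj x M_eye = (-11.429)(10.000) = -114.29.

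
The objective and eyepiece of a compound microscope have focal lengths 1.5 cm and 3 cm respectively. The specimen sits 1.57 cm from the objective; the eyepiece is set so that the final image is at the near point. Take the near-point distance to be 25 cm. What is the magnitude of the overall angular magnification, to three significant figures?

Objective: 1/d_i = 1/f_obj - 1/d_o = 1/1.5 - 1/1.57 = 0.02972 cm^-1, so d_i = 33.643 cm.
m_obj = -d_i/d_o = -33.643/1.57 = -21.429.
Eyepiece angular magnification (image at near point): M_eye = 1 + D/f_e = 1 + 25/3 = 9.333.
Overall M = m_obj x M_eye = (-21.429)(9.333) = -200.00.
|M| = 200.00.

200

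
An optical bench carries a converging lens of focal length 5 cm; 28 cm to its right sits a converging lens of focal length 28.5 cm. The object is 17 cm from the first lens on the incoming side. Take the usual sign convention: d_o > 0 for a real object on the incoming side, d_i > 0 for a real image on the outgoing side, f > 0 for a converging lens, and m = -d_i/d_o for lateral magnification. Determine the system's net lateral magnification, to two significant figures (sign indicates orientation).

Applying the thin-lens equation to the first lens, 1/5 = 1/17 + 1/d_i1, which gives d_i1 = 7.083 cm.
Its lateral magnification is m_1 = -d_i1/d_o1 = -(7.083)/17 = -0.4167.
The intermediate image is 7.083 cm to the right of lens 1, so d_o2 = L - d_i1 = 28 - 7.083 = 20.917 cm.
Applying the thin-lens equation again with f_2 = 28.5 cm and d_o2 = 20.917 cm gives d_i2 = -78.610 cm.
m_2 = -(-78.610)/(20.917) = 3.7582.
Total m = m_1 x m_2 = (-0.4167)(3.7582) = -1.5659.

-1.6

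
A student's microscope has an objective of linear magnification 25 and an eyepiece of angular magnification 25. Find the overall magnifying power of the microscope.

625

The overall magnification of a compound microscope is the product of the objective and eyepiece magnifications:
M = M_obj x M_eye = 25 x 25 = 625.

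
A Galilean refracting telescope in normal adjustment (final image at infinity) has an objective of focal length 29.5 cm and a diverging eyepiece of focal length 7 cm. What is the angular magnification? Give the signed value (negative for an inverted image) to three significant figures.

M = -f_obj/f_eye = -29.5/(-7) = 4.214.

4.21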